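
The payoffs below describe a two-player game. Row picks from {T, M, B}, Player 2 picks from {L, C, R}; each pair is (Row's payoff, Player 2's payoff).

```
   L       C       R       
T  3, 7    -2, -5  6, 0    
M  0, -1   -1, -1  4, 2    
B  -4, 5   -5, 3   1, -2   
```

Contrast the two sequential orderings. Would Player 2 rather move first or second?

If Row leads: Player 2's best replies are T→L, M→R, B→L; Row's induced payoffs 3, 4, -4; outcome (M, R), payoffs (4, 2).
If Player 2 leads: Row's best replies are L→T, C→M, R→T; Player 2's induced payoffs 7, -1, 0; outcome (T, L), payoffs (3, 7).
Player 2 gets 7 moving first and 2 moving second, so Player 2 prefers to move first.

first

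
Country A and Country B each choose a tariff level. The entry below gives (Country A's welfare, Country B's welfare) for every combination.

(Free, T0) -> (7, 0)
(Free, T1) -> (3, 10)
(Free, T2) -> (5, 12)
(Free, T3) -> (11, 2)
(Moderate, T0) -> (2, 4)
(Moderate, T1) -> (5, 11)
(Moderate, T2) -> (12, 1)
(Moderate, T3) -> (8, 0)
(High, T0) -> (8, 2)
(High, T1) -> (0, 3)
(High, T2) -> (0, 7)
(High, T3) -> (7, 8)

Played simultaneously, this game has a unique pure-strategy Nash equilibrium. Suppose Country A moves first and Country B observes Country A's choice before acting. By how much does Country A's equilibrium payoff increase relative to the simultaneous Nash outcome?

Country B best-responds to each possible Country A move:
- Free → Country B plays T2 (best of 0, 10, 12, 2); Country A gets 5.
- Moderate → Country B plays T1 (best of 4, 11, 1, 0); Country A gets 5.
- High → Country B plays T3 (best of 2, 3, 7, 8); Country A gets 7.
Country A's induced payoffs are 5, 5, 7, so Country A commits to High. Subgame-perfect outcome: (High, T3) with payoffs (7, 8).
Under simultaneous play:
Country A's best replies: T0→High; T1→Moderate; T2→Moderate; T3→Free.
Country B's best replies: Free→T2; Moderate→T1; High→T3.
The unique mutual best reply is (Moderate, T1), giving (5, 11).
Country A's commitment gain: 7 − 5 = 2.

2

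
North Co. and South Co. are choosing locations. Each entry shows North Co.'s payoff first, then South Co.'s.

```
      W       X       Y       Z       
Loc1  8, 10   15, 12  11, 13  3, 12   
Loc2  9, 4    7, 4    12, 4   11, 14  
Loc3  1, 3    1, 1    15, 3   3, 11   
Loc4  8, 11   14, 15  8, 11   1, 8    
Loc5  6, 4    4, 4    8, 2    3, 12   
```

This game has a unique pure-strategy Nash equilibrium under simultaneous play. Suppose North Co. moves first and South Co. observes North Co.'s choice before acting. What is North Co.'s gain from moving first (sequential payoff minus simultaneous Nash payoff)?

Backward induction with North Co. moving first.
- Loc1 → South Co. plays Y (best of 10, 12, 13, 12); North Co. gets 11.
- Loc2 → South Co. plays Z (best of 4, 4, 4, 14); North Co. gets 11.
- Loc3 → South Co. plays Z (best of 3, 1, 3, 11); North Co. gets 3.
- Loc4 → South Co. plays X (best of 11, 15, 11, 8); North Co. gets 14.
- Loc5 → South Co. plays Z (best of 4, 4, 2, 12); North Co. gets 3.
Among 11, 11, 3, 14, 3, the best is 14 at Loc4. Subgame-perfect outcome: (Loc4, X) with payoffs (14, 15).
Under simultaneous play:
North Co.'s best replies: W→Loc2; X→Loc1; Y→Loc3; Z→Loc2.
South Co.'s best replies: Loc1→Y; Loc2→Z; Loc3→Z; Loc4→X; Loc5→Z.
Only (Loc2, Z) has each player best-responding; Nash payoffs (11, 14).
North Co.'s commitment gain: 14 − 11 = 3.

3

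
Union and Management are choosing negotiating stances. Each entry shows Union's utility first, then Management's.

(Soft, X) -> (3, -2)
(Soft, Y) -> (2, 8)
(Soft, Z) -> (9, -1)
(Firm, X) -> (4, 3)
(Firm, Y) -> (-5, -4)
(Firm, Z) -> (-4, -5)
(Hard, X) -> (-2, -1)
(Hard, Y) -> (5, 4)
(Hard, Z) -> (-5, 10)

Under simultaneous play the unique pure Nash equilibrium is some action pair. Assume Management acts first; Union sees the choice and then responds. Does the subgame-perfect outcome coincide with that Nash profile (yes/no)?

no

Work backward from Union's decision.
- X → Union plays Firm (best of 3, 4, -2); Management gets 3.
- Y → Union plays Hard (best of 2, -5, 5); Management gets 4.
- Z → Union plays Soft (best of 9, -4, -5); Management gets -1.
Among 3, 4, -1, the best is 4 at Y. Subgame-perfect outcome: (Hard, Y) with payoffs (5, 4).
For the simultaneous game, intersect best replies.
Union's best replies: X→Firm; Y→Hard; Z→Soft.
Management's best replies: Soft→Y; Firm→X; Hard→Z.
The unique mutual best reply is (Firm, X), giving (4, 3).
Sequential outcome (Hard, Y) differs from the Nash profile (Firm, X).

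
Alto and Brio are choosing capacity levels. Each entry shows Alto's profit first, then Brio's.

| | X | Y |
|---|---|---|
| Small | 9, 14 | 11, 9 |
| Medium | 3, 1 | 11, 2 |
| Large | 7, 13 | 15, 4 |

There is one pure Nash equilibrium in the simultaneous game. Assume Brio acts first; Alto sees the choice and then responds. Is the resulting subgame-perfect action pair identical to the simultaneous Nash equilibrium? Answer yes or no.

yes

Solve by backward induction (Brio leads).
- X → Alto plays Small (best of 9, 3, 7); Brio gets 14.
- Y → Alto plays Large (best of 11, 11, 15); Brio gets 4.
Brio's induced payoffs are 14, 4, so Brio commits to X. Subgame-perfect outcome: (Small, X) with payoffs (9, 14).
Now find the simultaneous Nash equilibrium.
Alto's best replies: X→Small; Y→Large.
Brio's best replies: Small→X; Medium→Y; Large→X.
The unique mutual best reply is (Small, X), giving (9, 14).
Sequential outcome (Small, X) coincides with the Nash profile (Small, X).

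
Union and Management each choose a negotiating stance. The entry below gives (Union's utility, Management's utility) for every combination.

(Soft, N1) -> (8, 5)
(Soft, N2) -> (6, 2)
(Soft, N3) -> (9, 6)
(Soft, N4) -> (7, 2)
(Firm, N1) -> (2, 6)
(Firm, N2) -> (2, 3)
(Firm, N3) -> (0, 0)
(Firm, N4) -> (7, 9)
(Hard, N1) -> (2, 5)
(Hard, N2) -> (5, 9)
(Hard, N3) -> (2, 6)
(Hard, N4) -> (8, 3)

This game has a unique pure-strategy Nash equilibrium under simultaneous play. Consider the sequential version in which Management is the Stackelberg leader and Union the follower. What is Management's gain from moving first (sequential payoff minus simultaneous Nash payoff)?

Work backward from Union's decision.
- N1: Union compares 8, 2, 2 and picks Soft; Management would get 5.
- N2: Union compares 6, 2, 5 and picks Soft; Management would get 2.
- N3: Union compares 9, 0, 2 and picks Soft; Management would get 6.
- N4: Union compares 7, 7, 8 and picks Hard; Management would get 3.
Among 5, 2, 6, 3, the best is 6 at N3. Subgame-perfect outcome: (Soft, N3) with payoffs (9, 6).
For the simultaneous game, intersect best replies.
Union's best replies: N1→Soft; N2→Soft; N3→Soft; N4→Hard.
Management's best replies: Soft→N3; Firm→N4; Hard→N2.
Only (Soft, N3) has each player best-responding; Nash payoffs (9, 6).
Management's commitment gain: 6 − 6 = 0.

0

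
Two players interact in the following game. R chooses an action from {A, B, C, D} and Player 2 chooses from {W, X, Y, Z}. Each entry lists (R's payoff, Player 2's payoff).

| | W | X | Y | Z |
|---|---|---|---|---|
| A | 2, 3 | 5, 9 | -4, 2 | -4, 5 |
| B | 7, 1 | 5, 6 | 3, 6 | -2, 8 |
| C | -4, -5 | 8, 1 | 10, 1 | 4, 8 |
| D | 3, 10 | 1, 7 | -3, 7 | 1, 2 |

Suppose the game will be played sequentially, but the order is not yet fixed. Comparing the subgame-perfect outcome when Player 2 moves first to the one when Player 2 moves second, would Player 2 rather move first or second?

second

If R leads: Player 2's best replies are A→X, B→Z, C→Z, D→W; R's induced payoffs 5, -2, 4, 3; outcome (A, X), payoffs (5, 9).
If Player 2 leads: R's best replies are W→B, X→C, Y→C, Z→C; Player 2's induced payoffs 1, 1, 1, 8; outcome (C, Z), payoffs (4, 8).
Player 2 gets 8 moving first and 9 moving second, so Player 2 prefers to move second.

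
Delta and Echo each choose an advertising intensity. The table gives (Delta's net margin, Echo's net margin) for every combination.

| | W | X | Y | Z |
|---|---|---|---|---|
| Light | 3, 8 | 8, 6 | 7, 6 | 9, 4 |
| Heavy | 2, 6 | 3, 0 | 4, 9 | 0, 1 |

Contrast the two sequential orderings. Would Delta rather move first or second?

If Delta leads: Echo's best replies are Light→W, Heavy→Y; Delta's induced payoffs 3, 4; outcome (Heavy, Y), payoffs (4, 9).
If Echo leads: Delta's best replies are W→Light, X→Light, Y→Light, Z→Light; Echo's induced payoffs 8, 6, 6, 4; outcome (Light, W), payoffs (3, 8).
Delta gets 4 moving first and 3 moving second, so Delta prefers to move first.

first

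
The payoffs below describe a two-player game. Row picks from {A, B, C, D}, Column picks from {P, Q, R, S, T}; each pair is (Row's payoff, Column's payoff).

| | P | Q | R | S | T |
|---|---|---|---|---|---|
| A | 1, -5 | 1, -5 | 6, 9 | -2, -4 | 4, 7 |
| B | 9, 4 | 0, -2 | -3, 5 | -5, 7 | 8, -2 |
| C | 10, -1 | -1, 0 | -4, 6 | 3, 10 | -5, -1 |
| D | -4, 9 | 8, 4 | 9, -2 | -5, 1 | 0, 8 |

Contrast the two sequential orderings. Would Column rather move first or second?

If Row leads: Column's best replies are A→R, B→S, C→S, D→P; Row's induced payoffs 6, -5, 3, -4; outcome (A, R), payoffs (6, 9).
If Column leads: Row's best replies are P→C, Q→D, R→D, S→C, T→B; Column's induced payoffs -1, 4, -2, 10, -2; outcome (C, S), payoffs (3, 10).
Column gets 10 moving first and 9 moving second, so Column prefers to move first.

first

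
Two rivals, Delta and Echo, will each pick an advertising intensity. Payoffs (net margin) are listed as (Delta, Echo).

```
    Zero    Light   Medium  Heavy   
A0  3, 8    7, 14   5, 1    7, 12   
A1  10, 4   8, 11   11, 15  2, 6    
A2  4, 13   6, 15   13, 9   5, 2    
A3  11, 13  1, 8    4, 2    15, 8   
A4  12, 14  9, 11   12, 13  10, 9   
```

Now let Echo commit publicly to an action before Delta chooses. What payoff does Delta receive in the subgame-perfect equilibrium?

12

Delta best-responds to each possible Echo move:
- Zero: BR = A4, leader payoff 14.
- Light: BR = A4, leader payoff 11.
- Medium: BR = A2, leader payoff 9.
- Heavy: BR = A3, leader payoff 8.
Among 14, 11, 9, 8, the best is 14 at Zero. Subgame-perfect outcome: (A4, Zero) with payoffs (12, 14).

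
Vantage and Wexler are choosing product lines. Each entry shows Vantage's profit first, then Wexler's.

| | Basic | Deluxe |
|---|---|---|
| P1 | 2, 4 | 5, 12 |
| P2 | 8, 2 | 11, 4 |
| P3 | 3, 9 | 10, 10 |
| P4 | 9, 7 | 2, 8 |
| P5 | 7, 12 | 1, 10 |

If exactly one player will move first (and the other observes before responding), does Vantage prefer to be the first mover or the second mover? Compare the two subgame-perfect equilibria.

If Vantage leads: Wexler's best replies are P1→Deluxe, P2→Deluxe, P3→Deluxe, P4→Deluxe, P5→Basic; Vantage's induced payoffs 5, 11, 10, 2, 7; outcome (P2, Deluxe), payoffs (11, 4).
If Wexler leads: Vantage's best replies are Basic→P4, Deluxe→P2; Wexler's induced payoffs 7, 4; outcome (P4, Basic), payoffs (9, 7).
Vantage gets 11 moving first and 9 moving second, so Vantage prefers to move first.

first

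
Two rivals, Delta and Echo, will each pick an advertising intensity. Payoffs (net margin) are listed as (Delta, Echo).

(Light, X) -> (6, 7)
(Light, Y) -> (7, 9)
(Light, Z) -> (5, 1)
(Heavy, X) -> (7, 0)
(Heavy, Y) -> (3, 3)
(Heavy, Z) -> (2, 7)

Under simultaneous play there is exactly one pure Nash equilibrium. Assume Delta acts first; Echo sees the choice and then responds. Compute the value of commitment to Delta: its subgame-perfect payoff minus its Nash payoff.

0

Backward induction with Delta moving first.
- Light → Echo plays Y (best of 7, 9, 1); Delta gets 7.
- Heavy → Echo plays Z (best of 0, 3, 7); Delta gets 2.
Delta's induced payoffs are 7, 2, so Delta commits to Light. Subgame-perfect outcome: (Light, Y) with payoffs (7, 9).
Now find the simultaneous Nash equilibrium.
Delta's best replies: X→Heavy; Y→Light; Z→Light.
Echo's best replies: Light→Y; Heavy→Z.
The unique mutual best reply is (Light, Y), giving (7, 9).
Delta's commitment gain: 7 − 7 = 0.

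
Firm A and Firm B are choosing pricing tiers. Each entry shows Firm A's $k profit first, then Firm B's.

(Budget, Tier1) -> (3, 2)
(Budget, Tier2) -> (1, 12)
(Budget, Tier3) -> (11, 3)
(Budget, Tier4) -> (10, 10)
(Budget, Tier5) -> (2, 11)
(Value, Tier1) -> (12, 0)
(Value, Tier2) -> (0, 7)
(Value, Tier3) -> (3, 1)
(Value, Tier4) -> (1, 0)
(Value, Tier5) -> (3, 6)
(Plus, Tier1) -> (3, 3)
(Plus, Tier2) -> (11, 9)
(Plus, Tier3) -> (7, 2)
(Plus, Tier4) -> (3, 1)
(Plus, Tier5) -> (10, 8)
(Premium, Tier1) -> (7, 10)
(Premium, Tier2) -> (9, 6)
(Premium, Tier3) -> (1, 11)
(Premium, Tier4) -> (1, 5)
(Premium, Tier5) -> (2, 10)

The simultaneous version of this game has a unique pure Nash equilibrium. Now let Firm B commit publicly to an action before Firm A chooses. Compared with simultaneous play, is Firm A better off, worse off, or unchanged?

Solve by backward induction (Firm B leads).
- Tier1: Firm A compares 3, 12, 3, 7 and picks Value; Firm B would get 0.
- Tier2: Firm A compares 1, 0, 11, 9 and picks Plus; Firm B would get 9.
- Tier3: Firm A compares 11, 3, 7, 1 and picks Budget; Firm B would get 3.
- Tier4: Firm A compares 10, 1, 3, 1 and picks Budget; Firm B would get 10.
- Tier5: Firm A compares 2, 3, 10, 2 and picks Plus; Firm B would get 8.
Firm B's induced payoffs are 0, 9, 3, 10, 8, so Firm B commits to Tier4. Subgame-perfect outcome: (Budget, Tier4) with payoffs (10, 10).
For the simultaneous game, intersect best replies.
Firm A's best replies: Tier1→Value; Tier2→Plus; Tier3→Budget; Tier4→Budget; Tier5→Plus.
Firm B's best replies: Budget→Tier2; Value→Tier2; Plus→Tier2; Premium→Tier3.
The unique mutual best reply is (Plus, Tier2), giving (11, 9).
Firm A earns 10 sequentially versus 11 at the Nash outcome: worse off.

worse off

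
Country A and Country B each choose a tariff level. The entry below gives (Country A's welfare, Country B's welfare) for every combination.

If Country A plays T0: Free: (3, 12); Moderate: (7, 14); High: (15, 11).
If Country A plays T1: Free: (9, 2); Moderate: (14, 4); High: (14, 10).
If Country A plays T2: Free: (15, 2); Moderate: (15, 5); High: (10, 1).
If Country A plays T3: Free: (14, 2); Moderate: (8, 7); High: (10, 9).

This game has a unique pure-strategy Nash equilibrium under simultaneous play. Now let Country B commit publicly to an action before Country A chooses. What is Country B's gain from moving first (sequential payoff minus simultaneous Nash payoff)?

6

Solve by backward induction (Country B leads).
- Free: Country A compares 3, 9, 15, 14 and picks T2; Country B would get 2.
- Moderate: Country A compares 7, 14, 15, 8 and picks T2; Country B would get 5.
- High: Country A compares 15, 14, 10, 10 and picks T0; Country B would get 11.
Among 2, 5, 11, the best is 11 at High. Subgame-perfect outcome: (T0, High) with payoffs (15, 11).
Under simultaneous play:
Country A's best replies: Free→T2; Moderate→T2; High→T0.
Country B's best replies: T0→Moderate; T1→High; T2→Moderate; T3→High.
Only (T2, Moderate) has each player best-responding; Nash payoffs (15, 5).
Country B's commitment gain: 11 − 5 = 6.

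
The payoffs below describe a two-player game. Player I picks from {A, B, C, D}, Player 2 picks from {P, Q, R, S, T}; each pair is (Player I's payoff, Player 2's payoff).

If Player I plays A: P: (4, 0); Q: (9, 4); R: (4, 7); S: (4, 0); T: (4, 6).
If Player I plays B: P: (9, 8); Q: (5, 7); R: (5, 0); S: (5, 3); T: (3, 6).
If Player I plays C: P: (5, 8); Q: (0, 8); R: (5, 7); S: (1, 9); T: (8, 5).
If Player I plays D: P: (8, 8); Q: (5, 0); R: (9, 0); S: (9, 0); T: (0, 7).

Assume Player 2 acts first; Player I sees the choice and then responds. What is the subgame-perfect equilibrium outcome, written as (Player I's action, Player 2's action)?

Solve by backward induction (Player 2 leads).
- P: BR = B, leader payoff 8.
- Q: BR = A, leader payoff 4.
- R: BR = D, leader payoff 0.
- S: BR = D, leader payoff 0.
- T: BR = C, leader payoff 5.
Maximizing over 8, 4, 0, 0, 5, Player 2 chooses P. Subgame-perfect outcome: (B, P) with payoffs (9, 8).

(B, P)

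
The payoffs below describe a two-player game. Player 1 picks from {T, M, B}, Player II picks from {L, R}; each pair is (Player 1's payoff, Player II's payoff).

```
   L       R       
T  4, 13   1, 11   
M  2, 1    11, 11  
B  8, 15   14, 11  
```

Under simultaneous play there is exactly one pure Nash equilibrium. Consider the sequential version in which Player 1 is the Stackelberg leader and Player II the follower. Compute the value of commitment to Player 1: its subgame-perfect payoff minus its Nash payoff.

Solve by backward induction (Player 1 leads).
- T: BR = L, leader payoff 4.
- M: BR = R, leader payoff 11.
- B: BR = L, leader payoff 8.
Among 4, 11, 8, the best is 11 at M. Subgame-perfect outcome: (M, R) with payoffs (11, 11).
For the simultaneous game, intersect best replies.
Player 1's best replies: L→B; R→B.
Player II's best replies: T→L; M→R; B→L.
The unique mutual best reply is (B, L), giving (8, 15).
Player 1's commitment gain: 11 − 8 = 3.

3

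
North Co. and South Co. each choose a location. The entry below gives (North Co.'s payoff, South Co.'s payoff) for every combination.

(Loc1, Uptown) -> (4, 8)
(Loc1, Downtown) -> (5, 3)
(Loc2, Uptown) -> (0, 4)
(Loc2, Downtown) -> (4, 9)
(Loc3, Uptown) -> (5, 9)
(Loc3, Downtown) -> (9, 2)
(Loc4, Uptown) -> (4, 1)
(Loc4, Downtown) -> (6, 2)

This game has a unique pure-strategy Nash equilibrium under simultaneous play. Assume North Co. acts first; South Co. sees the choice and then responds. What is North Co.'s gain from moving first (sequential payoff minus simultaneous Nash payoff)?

Solve by backward induction (North Co. leads).
- Loc1: BR = Uptown, leader payoff 4.
- Loc2: BR = Downtown, leader payoff 4.
- Loc3: BR = Uptown, leader payoff 5.
- Loc4: BR = Downtown, leader payoff 6.
Among 4, 4, 5, 6, the best is 6 at Loc4. Subgame-perfect outcome: (Loc4, Downtown) with payoffs (6, 2).
Under simultaneous play:
North Co.'s best replies: Uptown→Loc3; Downtown→Loc3.
South Co.'s best replies: Loc1→Uptown; Loc2→Downtown; Loc3→Uptown; Loc4→Downtown.
The unique mutual best reply is (Loc3, Uptown), giving (5, 9).
North Co.'s commitment gain: 6 − 5 = 1.

1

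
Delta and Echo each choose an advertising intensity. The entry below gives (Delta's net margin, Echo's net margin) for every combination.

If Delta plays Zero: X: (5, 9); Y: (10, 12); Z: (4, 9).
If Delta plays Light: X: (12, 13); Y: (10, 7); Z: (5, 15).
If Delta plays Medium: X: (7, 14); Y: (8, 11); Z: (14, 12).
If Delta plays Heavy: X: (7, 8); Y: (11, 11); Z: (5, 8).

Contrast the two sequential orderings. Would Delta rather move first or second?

second

If Delta leads: Echo's best replies are Zero→Y, Light→Z, Medium→X, Heavy→Y; Delta's induced payoffs 10, 5, 7, 11; outcome (Heavy, Y), payoffs (11, 11).
If Echo leads: Delta's best replies are X→Light, Y→Heavy, Z→Medium; Echo's induced payoffs 13, 11, 12; outcome (Light, X), payoffs (12, 13).
Delta gets 11 moving first and 12 moving second, so Delta prefers to move second.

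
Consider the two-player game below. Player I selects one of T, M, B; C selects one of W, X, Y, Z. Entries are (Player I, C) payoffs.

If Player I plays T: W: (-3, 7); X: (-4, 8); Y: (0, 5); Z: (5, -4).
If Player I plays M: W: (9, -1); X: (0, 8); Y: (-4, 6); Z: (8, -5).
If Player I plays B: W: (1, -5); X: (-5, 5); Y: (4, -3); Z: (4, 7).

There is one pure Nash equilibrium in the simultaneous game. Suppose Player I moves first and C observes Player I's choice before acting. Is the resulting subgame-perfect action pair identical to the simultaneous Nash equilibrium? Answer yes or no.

Work backward from C's decision.
- T: C compares 7, 8, 5, -4 and picks X; Player I would get -4.
- M: C compares -1, 8, 6, -5 and picks X; Player I would get 0.
- B: C compares -5, 5, -3, 7 and picks Z; Player I would get 4.
Maximizing over -4, 0, 4, Player I chooses B. Subgame-perfect outcome: (B, Z) with payoffs (4, 7).
For the simultaneous game, intersect best replies.
Player I's best replies: W→M; X→M; Y→B; Z→M.
C's best replies: T→X; M→X; B→Z.
The unique mutual best reply is (M, X), giving (0, 8).
Sequential outcome (B, Z) differs from the Nash profile (M, X).

no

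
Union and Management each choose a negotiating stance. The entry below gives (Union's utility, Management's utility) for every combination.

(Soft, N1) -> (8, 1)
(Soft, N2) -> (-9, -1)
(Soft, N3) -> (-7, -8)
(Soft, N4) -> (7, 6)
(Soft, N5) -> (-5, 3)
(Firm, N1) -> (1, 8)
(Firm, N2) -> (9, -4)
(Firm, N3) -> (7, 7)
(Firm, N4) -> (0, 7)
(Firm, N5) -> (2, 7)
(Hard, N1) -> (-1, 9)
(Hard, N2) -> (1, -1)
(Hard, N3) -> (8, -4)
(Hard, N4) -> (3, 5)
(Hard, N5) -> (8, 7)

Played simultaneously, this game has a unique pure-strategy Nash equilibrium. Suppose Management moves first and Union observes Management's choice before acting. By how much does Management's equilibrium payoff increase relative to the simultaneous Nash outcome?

1

Work backward from Union's decision.
- N1: BR = Soft, leader payoff 1.
- N2: BR = Firm, leader payoff -4.
- N3: BR = Hard, leader payoff -4.
- N4: BR = Soft, leader payoff 6.
- N5: BR = Hard, leader payoff 7.
Management's induced payoffs are 1, -4, -4, 6, 7, so Management commits to N5. Subgame-perfect outcome: (Hard, N5) with payoffs (8, 7).
Under simultaneous play:
Union's best replies: N1→Soft; N2→Firm; N3→Hard; N4→Soft; N5→Hard.
Management's best replies: Soft→N4; Firm→N1; Hard→N1.
Only (Soft, N4) has each player best-responding; Nash payoffs (7, 6).
Management's commitment gain: 7 − 6 = 1.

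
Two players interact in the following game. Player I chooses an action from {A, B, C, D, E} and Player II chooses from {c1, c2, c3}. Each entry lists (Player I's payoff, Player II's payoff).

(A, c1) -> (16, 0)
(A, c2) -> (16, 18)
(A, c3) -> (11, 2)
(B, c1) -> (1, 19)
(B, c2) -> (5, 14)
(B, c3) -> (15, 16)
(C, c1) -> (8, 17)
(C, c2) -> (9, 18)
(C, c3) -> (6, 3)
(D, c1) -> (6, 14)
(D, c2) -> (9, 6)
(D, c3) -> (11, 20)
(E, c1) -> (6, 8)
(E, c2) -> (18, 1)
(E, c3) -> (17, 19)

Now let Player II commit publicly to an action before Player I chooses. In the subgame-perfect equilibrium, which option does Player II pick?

Backward induction with Player II moving first.
- c1: Player I compares 16, 1, 8, 6, 6 and picks A; Player II would get 0.
- c2: Player I compares 16, 5, 9, 9, 18 and picks E; Player II would get 1.
- c3: Player I compares 11, 15, 6, 11, 17 and picks E; Player II would get 19.
Player II's induced payoffs are 0, 1, 19, so Player II commits to c3. Subgame-perfect outcome: (E, c3) with payoffs (17, 19).

c3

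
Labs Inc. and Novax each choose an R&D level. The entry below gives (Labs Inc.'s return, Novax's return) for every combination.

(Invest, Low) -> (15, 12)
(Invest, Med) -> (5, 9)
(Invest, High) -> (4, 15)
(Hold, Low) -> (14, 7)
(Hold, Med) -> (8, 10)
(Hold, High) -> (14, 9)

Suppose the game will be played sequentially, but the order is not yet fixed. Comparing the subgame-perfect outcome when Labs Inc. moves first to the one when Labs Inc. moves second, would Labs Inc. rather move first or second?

If Labs Inc. leads: Novax's best replies are Invest→High, Hold→Med; Labs Inc.'s induced payoffs 4, 8; outcome (Hold, Med), payoffs (8, 10).
If Novax leads: Labs Inc.'s best replies are Low→Invest, Med→Hold, High→Hold; Novax's induced payoffs 12, 10, 9; outcome (Invest, Low), payoffs (15, 12).
Labs Inc. gets 8 moving first and 15 moving second, so Labs Inc. prefers to move second.

second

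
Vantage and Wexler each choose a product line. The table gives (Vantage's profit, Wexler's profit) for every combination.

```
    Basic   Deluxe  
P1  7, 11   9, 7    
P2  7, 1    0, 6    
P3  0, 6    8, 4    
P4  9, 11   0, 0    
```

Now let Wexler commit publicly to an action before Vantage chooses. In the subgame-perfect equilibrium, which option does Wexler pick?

Basic

Solve by backward induction (Wexler leads).
- Basic: BR = P4, leader payoff 11.
- Deluxe: BR = P1, leader payoff 7.
Wexler's induced payoffs are 11, 7, so Wexler commits to Basic. Subgame-perfect outcome: (P4, Basic) with payoffs (9, 11).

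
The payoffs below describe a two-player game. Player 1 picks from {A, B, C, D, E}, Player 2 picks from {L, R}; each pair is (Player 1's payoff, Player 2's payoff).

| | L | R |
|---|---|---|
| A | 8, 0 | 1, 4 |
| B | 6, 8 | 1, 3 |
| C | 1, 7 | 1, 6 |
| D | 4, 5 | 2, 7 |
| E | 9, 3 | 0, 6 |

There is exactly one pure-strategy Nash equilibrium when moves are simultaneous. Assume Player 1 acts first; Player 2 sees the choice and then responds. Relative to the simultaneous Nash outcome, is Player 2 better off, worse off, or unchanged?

better off

Backward induction with Player 1 moving first.
- A: Player 2 compares 0, 4 and picks R; Player 1 would get 1.
- B: Player 2 compares 8, 3 and picks L; Player 1 would get 6.
- C: Player 2 compares 7, 6 and picks L; Player 1 would get 1.
- D: Player 2 compares 5, 7 and picks R; Player 1 would get 2.
- E: Player 2 compares 3, 6 and picks R; Player 1 would get 0.
Player 1's induced payoffs are 1, 6, 1, 2, 0, so Player 1 commits to B. Subgame-perfect outcome: (B, L) with payoffs (6, 8).
For the simultaneous game, intersect best replies.
Player 1's best replies: L→E; R→D.
Player 2's best replies: A→R; B→L; C→L; D→R; E→R.
The unique mutual best reply is (D, R), giving (2, 7).
Player 2 earns 8 sequentially versus 7 at the Nash outcome: better off.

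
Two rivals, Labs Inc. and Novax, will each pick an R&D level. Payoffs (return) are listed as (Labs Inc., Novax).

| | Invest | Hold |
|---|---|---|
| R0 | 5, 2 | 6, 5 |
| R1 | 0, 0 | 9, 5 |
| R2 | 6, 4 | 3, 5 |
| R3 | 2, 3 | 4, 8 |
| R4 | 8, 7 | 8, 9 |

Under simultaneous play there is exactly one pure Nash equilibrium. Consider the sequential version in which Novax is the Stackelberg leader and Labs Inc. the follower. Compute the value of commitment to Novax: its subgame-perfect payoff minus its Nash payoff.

2

Backward induction with Novax moving first.
- Invest: Labs Inc. compares 5, 0, 6, 2, 8 and picks R4; Novax would get 7.
- Hold: Labs Inc. compares 6, 9, 3, 4, 8 and picks R1; Novax would get 5.
Novax's induced payoffs are 7, 5, so Novax commits to Invest. Subgame-perfect outcome: (R4, Invest) with payoffs (8, 7).
Now find the simultaneous Nash equilibrium.
Labs Inc.'s best replies: Invest→R4; Hold→R1.
Novax's best replies: R0→Hold; R1→Hold; R2→Hold; R3→Hold; R4→Hold.
The unique mutual best reply is (R1, Hold), giving (9, 5).
Novax's commitment gain: 7 − 5 = 2.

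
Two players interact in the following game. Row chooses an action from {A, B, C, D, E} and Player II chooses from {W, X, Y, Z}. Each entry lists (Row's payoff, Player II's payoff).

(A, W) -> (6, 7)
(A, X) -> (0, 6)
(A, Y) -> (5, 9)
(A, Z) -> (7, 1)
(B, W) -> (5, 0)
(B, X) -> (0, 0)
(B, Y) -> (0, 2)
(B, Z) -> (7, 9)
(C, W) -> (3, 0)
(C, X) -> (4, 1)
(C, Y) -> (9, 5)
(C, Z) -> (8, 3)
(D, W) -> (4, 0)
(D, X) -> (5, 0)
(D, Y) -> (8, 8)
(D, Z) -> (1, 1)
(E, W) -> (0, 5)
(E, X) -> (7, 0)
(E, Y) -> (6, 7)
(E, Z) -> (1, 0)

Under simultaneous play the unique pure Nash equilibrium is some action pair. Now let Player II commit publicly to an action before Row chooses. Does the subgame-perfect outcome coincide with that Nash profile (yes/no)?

no

Row best-responds to each possible Player II move:
- W: BR = A, leader payoff 7.
- X: BR = E, leader payoff 0.
- Y: BR = C, leader payoff 5.
- Z: BR = C, leader payoff 3.
Maximizing over 7, 0, 5, 3, Player II chooses W. Subgame-perfect outcome: (A, W) with payoffs (6, 7).
For the simultaneous game, intersect best replies.
Row's best replies: W→A; X→E; Y→C; Z→C.
Player II's best replies: A→Y; B→Z; C→Y; D→Y; E→Y.
The unique mutual best reply is (C, Y), giving (9, 5).
Sequential outcome (A, W) differs from the Nash profile (C, Y).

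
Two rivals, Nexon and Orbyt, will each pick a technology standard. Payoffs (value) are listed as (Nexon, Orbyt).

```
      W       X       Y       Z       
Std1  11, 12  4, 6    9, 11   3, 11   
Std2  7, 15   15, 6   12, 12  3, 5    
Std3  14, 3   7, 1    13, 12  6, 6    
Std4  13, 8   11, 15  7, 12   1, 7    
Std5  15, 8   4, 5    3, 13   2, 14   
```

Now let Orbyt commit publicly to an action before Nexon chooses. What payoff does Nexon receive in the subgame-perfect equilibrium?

13

Work backward from Nexon's decision.
- W: BR = Std5, leader payoff 8.
- X: BR = Std2, leader payoff 6.
- Y: BR = Std3, leader payoff 12.
- Z: BR = Std3, leader payoff 6.
Among 8, 6, 12, 6, the best is 12 at Y. Subgame-perfect outcome: (Std3, Y) with payoffs (13, 12).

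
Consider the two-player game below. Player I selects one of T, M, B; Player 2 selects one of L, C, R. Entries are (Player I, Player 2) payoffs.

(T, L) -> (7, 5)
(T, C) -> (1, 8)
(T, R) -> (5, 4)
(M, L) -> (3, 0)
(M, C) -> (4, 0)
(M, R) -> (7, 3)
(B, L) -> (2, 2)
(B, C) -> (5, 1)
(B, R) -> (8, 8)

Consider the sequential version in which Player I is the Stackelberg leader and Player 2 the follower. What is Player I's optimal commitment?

Player 2 best-responds to each possible Player I move:
- T: Player 2 compares 5, 8, 4 and picks C; Player I would get 1.
- M: Player 2 compares 0, 0, 3 and picks R; Player I would get 7.
- B: Player 2 compares 2, 1, 8 and picks R; Player I would get 8.
Among 1, 7, 8, the best is 8 at B. Subgame-perfect outcome: (B, R) with payoffs (8, 8).

B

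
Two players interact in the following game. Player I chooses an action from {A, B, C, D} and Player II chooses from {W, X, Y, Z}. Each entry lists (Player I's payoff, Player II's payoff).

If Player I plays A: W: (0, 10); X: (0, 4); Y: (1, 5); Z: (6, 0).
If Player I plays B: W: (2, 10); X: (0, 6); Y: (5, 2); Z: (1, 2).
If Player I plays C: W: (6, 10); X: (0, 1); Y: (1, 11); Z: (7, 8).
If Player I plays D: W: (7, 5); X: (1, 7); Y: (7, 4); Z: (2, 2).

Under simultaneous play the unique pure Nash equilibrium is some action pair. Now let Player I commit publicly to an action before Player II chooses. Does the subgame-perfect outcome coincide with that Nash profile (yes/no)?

no

Backward induction with Player I moving first.
- A: BR = W, leader payoff 0.
- B: BR = W, leader payoff 2.
- C: BR = Y, leader payoff 1.
- D: BR = X, leader payoff 1.
Among 0, 2, 1, 1, the best is 2 at B. Subgame-perfect outcome: (B, W) with payoffs (2, 10).
For the simultaneous game, intersect best replies.
Player I's best replies: W→D; X→D; Y→D; Z→C.
Player II's best replies: A→W; B→W; C→Y; D→X.
Only (D, X) has each player best-responding; Nash payoffs (1, 7).
Sequential outcome (B, W) differs from the Nash profile (D, X).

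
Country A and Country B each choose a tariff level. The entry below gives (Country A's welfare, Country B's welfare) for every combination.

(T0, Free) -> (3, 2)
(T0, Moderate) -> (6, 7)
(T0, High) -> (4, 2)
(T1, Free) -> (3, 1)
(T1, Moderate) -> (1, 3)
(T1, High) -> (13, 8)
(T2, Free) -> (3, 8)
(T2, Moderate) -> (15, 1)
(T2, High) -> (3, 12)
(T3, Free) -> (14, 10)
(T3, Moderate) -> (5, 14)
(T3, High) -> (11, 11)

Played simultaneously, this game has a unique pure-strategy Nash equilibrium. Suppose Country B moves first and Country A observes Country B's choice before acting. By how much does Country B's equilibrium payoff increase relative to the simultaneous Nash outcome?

2

Backward induction with Country B moving first.
- Free: BR = T3, leader payoff 10.
- Moderate: BR = T2, leader payoff 1.
- High: BR = T1, leader payoff 8.
Country B's induced payoffs are 10, 1, 8, so Country B commits to Free. Subgame-perfect outcome: (T3, Free) with payoffs (14, 10).
Now find the simultaneous Nash equilibrium.
Country A's best replies: Free→T3; Moderate→T2; High→T1.
Country B's best replies: T0→Moderate; T1→High; T2→High; T3→Moderate.
The unique mutual best reply is (T1, High), giving (13, 8).
Country B's commitment gain: 10 − 8 = 2.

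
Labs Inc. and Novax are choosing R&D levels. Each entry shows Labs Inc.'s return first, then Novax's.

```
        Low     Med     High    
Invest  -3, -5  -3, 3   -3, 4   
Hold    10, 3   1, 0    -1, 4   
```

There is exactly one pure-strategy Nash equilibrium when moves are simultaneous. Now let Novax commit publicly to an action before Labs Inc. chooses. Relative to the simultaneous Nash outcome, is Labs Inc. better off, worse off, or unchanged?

Solve by backward induction (Novax leads).
- Low → Labs Inc. plays Hold (best of -3, 10); Novax gets 3.
- Med → Labs Inc. plays Hold (best of -3, 1); Novax gets 0.
- High → Labs Inc. plays Hold (best of -3, -1); Novax gets 4.
Among 3, 0, 4, the best is 4 at High. Subgame-perfect outcome: (Hold, High) with payoffs (-1, 4).
Now find the simultaneous Nash equilibrium.
Labs Inc.'s best replies: Low→Hold; Med→Hold; High→Hold.
Novax's best replies: Invest→High; Hold→High.
The unique mutual best reply is (Hold, High), giving (-1, 4).
Labs Inc. earns -1 sequentially versus -1 at the Nash outcome: unchanged.

unchanged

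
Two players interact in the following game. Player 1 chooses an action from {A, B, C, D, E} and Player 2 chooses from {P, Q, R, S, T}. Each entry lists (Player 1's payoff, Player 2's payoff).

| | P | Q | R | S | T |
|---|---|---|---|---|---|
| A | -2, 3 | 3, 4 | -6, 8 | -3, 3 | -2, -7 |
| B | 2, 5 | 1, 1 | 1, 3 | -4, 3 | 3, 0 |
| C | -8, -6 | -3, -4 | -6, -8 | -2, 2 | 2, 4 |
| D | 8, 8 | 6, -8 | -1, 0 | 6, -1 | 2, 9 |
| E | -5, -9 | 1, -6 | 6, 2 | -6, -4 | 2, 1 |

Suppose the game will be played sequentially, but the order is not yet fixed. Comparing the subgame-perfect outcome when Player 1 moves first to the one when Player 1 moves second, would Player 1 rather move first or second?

second

If Player 1 leads: Player 2's best replies are A→R, B→P, C→T, D→T, E→R; Player 1's induced payoffs -6, 2, 2, 2, 6; outcome (E, R), payoffs (6, 2).
If Player 2 leads: Player 1's best replies are P→D, Q→D, R→E, S→D, T→B; Player 2's induced payoffs 8, -8, 2, -1, 0; outcome (D, P), payoffs (8, 8).
Player 1 gets 6 moving first and 8 moving second, so Player 1 prefers to move second.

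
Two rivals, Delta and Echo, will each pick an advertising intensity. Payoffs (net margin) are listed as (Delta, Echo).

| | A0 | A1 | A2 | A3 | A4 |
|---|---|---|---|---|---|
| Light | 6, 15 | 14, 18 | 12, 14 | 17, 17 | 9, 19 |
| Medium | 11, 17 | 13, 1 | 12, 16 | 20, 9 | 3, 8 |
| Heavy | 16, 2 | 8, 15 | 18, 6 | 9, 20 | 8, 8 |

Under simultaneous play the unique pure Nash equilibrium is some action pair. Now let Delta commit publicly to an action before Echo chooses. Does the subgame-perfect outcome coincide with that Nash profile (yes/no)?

no

Work backward from Echo's decision.
- Light: Echo compares 15, 18, 14, 17, 19 and picks A4; Delta would get 9.
- Medium: Echo compares 17, 1, 16, 9, 8 and picks A0; Delta would get 11.
- Heavy: Echo compares 2, 15, 6, 20, 8 and picks A3; Delta would get 9.
Delta's induced payoffs are 9, 11, 9, so Delta commits to Medium. Subgame-perfect outcome: (Medium, A0) with payoffs (11, 17).
For the simultaneous game, intersect best replies.
Delta's best replies: A0→Heavy; A1→Light; A2→Heavy; A3→Medium; A4→Light.
Echo's best replies: Light→A4; Medium→A0; Heavy→A3.
The unique mutual best reply is (Light, A4), giving (9, 19).
Sequential outcome (Medium, A0) differs from the Nash profile (Light, A4).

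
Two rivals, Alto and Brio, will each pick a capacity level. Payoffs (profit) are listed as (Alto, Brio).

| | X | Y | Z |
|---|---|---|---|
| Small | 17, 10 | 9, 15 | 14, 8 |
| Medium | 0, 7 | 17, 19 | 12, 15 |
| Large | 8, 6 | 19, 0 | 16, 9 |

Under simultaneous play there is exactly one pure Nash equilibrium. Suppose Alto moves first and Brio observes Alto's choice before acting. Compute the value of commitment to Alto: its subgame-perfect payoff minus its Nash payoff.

Work backward from Brio's decision.
- Small: Brio compares 10, 15, 8 and picks Y; Alto would get 9.
- Medium: Brio compares 7, 19, 15 and picks Y; Alto would get 17.
- Large: Brio compares 6, 0, 9 and picks Z; Alto would get 16.
Among 9, 17, 16, the best is 17 at Medium. Subgame-perfect outcome: (Medium, Y) with payoffs (17, 19).
For the simultaneous game, intersect best replies.
Alto's best replies: X→Small; Y→Large; Z→Large.
Brio's best replies: Small→Y; Medium→Y; Large→Z.
Only (Large, Z) has each player best-responding; Nash payoffs (16, 9).
Alto's commitment gain: 17 − 16 = 1.

1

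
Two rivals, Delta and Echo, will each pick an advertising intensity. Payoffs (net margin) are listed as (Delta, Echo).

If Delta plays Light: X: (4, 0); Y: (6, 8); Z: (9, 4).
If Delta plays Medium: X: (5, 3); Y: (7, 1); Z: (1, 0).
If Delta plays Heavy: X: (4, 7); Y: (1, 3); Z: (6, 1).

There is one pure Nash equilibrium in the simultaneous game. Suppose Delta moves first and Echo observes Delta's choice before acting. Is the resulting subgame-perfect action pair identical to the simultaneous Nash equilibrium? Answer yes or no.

no

Work backward from Echo's decision.
- Light: Echo compares 0, 8, 4 and picks Y; Delta would get 6.
- Medium: Echo compares 3, 1, 0 and picks X; Delta would get 5.
- Heavy: Echo compares 7, 3, 1 and picks X; Delta would get 4.
Delta's induced payoffs are 6, 5, 4, so Delta commits to Light. Subgame-perfect outcome: (Light, Y) with payoffs (6, 8).
Under simultaneous play:
Delta's best replies: X→Medium; Y→Medium; Z→Light.
Echo's best replies: Light→Y; Medium→X; Heavy→X.
The unique mutual best reply is (Medium, X), giving (5, 3).
Sequential outcome (Light, Y) differs from the Nash profile (Medium, X).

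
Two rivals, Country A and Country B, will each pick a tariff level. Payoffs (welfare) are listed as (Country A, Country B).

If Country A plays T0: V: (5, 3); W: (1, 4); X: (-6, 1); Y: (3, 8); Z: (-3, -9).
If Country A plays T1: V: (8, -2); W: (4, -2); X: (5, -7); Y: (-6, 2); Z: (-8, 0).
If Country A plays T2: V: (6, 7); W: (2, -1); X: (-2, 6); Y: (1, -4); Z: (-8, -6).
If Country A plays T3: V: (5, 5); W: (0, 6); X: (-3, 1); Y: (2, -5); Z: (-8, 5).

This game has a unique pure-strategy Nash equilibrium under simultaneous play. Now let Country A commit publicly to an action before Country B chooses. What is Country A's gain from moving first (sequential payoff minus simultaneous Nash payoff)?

3

Country B best-responds to each possible Country A move:
- T0: Country B compares 3, 4, 1, 8, -9 and picks Y; Country A would get 3.
- T1: Country B compares -2, -2, -7, 2, 0 and picks Y; Country A would get -6.
- T2: Country B compares 7, -1, 6, -4, -6 and picks V; Country A would get 6.
- T3: Country B compares 5, 6, 1, -5, 5 and picks W; Country A would get 0.
Country A's induced payoffs are 3, -6, 6, 0, so Country A commits to T2. Subgame-perfect outcome: (T2, V) with payoffs (6, 7).
Under simultaneous play:
Country A's best replies: V→T1; W→T1; X→T1; Y→T0; Z→T0.
Country B's best replies: T0→Y; T1→Y; T2→V; T3→W.
Only (T0, Y) has each player best-responding; Nash payoffs (3, 8).
Country A's commitment gain: 6 − 3 = 3.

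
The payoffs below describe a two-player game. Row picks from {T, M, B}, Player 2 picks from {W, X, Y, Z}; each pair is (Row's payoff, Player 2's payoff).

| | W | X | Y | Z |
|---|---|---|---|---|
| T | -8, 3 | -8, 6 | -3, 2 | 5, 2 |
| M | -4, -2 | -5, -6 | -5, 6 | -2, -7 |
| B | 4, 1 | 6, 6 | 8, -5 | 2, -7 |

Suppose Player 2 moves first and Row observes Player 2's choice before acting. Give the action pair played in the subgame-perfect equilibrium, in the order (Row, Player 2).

Backward induction with Player 2 moving first.
- W → Row plays B (best of -8, -4, 4); Player 2 gets 1.
- X → Row plays B (best of -8, -5, 6); Player 2 gets 6.
- Y → Row plays B (best of -3, -5, 8); Player 2 gets -5.
- Z → Row plays T (best of 5, -2, 2); Player 2 gets 2.
Player 2's induced payoffs are 1, 6, -5, 2, so Player 2 commits to X. Subgame-perfect outcome: (B, X) with payoffs (6, 6).

(B, X)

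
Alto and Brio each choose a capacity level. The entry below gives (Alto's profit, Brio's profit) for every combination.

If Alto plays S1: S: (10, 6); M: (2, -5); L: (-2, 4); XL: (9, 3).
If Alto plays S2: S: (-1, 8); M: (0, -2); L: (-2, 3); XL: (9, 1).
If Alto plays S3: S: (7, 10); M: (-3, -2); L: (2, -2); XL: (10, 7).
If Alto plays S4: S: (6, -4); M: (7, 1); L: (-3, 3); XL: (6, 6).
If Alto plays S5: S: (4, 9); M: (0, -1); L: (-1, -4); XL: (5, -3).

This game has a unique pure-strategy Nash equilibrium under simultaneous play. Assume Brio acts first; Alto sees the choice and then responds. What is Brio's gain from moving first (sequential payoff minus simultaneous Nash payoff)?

Backward induction with Brio moving first.
- S → Alto plays S1 (best of 10, -1, 7, 6, 4); Brio gets 6.
- M → Alto plays S4 (best of 2, 0, -3, 7, 0); Brio gets 1.
- L → Alto plays S3 (best of -2, -2, 2, -3, -1); Brio gets -2.
- XL → Alto plays S3 (best of 9, 9, 10, 6, 5); Brio gets 7.
Maximizing over 6, 1, -2, 7, Brio chooses XL. Subgame-perfect outcome: (S3, XL) with payoffs (10, 7).
Now find the simultaneous Nash equilibrium.
Alto's best replies: S→S1; M→S4; L→S3; XL→S3.
Brio's best replies: S1→S; S2→S; S3→S; S4→XL; S5→S.
The unique mutual best reply is (S1, S), giving (10, 6).
Brio's commitment gain: 7 − 6 = 1.

1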